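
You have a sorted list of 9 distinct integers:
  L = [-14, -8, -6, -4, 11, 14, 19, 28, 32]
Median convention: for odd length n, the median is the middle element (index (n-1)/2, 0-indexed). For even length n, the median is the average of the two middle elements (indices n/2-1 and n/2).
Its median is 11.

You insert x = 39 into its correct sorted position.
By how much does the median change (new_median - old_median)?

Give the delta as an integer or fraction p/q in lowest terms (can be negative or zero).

Answer: 3/2

Derivation:
Old median = 11
After inserting x = 39: new sorted = [-14, -8, -6, -4, 11, 14, 19, 28, 32, 39]
New median = 25/2
Delta = 25/2 - 11 = 3/2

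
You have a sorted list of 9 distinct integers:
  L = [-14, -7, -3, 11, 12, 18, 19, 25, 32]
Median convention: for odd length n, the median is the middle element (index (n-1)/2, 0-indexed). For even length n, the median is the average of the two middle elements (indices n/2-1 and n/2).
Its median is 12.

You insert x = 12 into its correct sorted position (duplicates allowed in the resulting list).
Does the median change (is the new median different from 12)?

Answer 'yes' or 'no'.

Answer: no

Derivation:
Old median = 12
Insert x = 12
New median = 12
Changed? no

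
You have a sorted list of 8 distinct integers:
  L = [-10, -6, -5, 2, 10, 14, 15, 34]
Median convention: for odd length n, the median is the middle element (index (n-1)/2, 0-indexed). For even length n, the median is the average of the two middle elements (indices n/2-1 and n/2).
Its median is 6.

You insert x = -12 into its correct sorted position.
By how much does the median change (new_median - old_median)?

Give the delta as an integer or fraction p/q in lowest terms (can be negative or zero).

Old median = 6
After inserting x = -12: new sorted = [-12, -10, -6, -5, 2, 10, 14, 15, 34]
New median = 2
Delta = 2 - 6 = -4

Answer: -4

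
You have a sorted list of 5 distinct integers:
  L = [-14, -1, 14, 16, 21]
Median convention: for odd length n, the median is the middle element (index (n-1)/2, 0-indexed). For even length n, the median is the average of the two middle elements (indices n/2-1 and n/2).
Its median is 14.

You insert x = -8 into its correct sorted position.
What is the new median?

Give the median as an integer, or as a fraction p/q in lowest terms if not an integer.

Old list (sorted, length 5): [-14, -1, 14, 16, 21]
Old median = 14
Insert x = -8
Old length odd (5). Middle was index 2 = 14.
New length even (6). New median = avg of two middle elements.
x = -8: 1 elements are < x, 4 elements are > x.
New sorted list: [-14, -8, -1, 14, 16, 21]
New median = 13/2

Answer: 13/2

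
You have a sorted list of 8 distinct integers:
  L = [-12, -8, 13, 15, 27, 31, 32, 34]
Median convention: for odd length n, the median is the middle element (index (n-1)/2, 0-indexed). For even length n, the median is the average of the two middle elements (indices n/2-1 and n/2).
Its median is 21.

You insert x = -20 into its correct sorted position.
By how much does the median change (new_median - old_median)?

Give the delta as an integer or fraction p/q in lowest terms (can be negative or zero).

Old median = 21
After inserting x = -20: new sorted = [-20, -12, -8, 13, 15, 27, 31, 32, 34]
New median = 15
Delta = 15 - 21 = -6

Answer: -6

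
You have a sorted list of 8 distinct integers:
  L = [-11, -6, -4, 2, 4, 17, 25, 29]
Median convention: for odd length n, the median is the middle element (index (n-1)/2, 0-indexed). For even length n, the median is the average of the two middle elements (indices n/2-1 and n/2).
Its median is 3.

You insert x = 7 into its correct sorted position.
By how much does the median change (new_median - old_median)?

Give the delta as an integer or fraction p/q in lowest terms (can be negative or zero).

Answer: 1

Derivation:
Old median = 3
After inserting x = 7: new sorted = [-11, -6, -4, 2, 4, 7, 17, 25, 29]
New median = 4
Delta = 4 - 3 = 1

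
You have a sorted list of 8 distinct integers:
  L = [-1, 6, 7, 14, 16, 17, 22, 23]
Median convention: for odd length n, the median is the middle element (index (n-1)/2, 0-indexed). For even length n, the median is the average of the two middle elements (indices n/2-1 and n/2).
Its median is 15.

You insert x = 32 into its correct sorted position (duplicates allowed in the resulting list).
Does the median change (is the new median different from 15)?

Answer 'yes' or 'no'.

Old median = 15
Insert x = 32
New median = 16
Changed? yes

Answer: yes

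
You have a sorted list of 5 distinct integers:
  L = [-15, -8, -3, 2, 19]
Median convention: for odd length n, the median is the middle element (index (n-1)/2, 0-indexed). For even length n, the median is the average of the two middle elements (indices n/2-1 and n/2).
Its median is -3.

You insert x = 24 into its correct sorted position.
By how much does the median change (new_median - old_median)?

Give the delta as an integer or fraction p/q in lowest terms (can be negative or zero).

Answer: 5/2

Derivation:
Old median = -3
After inserting x = 24: new sorted = [-15, -8, -3, 2, 19, 24]
New median = -1/2
Delta = -1/2 - -3 = 5/2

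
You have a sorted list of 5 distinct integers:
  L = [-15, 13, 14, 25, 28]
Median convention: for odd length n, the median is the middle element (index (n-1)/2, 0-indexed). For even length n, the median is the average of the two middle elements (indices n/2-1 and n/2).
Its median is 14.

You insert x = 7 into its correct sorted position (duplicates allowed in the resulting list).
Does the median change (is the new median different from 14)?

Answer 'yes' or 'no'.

Old median = 14
Insert x = 7
New median = 27/2
Changed? yes

Answer: yes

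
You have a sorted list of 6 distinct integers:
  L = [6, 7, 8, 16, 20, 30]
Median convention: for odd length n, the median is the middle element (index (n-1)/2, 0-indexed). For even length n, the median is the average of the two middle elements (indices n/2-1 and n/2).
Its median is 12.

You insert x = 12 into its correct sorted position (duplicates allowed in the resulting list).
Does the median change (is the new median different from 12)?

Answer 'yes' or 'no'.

Answer: no

Derivation:
Old median = 12
Insert x = 12
New median = 12
Changed? no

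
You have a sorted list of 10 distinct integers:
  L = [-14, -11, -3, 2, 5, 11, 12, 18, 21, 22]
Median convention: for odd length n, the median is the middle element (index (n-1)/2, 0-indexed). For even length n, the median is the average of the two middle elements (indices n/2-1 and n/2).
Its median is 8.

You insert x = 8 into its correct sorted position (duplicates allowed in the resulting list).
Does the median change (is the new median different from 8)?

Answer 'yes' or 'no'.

Answer: no

Derivation:
Old median = 8
Insert x = 8
New median = 8
Changed? no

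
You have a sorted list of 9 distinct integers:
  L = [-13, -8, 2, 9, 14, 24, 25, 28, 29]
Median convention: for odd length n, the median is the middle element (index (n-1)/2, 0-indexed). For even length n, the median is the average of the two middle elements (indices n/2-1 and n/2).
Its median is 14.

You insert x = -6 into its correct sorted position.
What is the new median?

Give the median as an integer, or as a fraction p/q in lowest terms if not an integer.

Old list (sorted, length 9): [-13, -8, 2, 9, 14, 24, 25, 28, 29]
Old median = 14
Insert x = -6
Old length odd (9). Middle was index 4 = 14.
New length even (10). New median = avg of two middle elements.
x = -6: 2 elements are < x, 7 elements are > x.
New sorted list: [-13, -8, -6, 2, 9, 14, 24, 25, 28, 29]
New median = 23/2

Answer: 23/2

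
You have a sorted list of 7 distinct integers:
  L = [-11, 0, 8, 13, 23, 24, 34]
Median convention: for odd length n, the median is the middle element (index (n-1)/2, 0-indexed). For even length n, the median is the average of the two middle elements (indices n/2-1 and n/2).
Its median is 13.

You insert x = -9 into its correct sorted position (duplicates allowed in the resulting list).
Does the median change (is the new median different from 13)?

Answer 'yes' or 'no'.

Old median = 13
Insert x = -9
New median = 21/2
Changed? yes

Answer: yes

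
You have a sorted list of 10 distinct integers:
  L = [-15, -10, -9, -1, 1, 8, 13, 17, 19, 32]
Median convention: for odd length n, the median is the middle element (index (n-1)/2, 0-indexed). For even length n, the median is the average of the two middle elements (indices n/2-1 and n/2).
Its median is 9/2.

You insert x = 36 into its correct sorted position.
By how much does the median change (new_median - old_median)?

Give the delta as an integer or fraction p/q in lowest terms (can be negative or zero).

Answer: 7/2

Derivation:
Old median = 9/2
After inserting x = 36: new sorted = [-15, -10, -9, -1, 1, 8, 13, 17, 19, 32, 36]
New median = 8
Delta = 8 - 9/2 = 7/2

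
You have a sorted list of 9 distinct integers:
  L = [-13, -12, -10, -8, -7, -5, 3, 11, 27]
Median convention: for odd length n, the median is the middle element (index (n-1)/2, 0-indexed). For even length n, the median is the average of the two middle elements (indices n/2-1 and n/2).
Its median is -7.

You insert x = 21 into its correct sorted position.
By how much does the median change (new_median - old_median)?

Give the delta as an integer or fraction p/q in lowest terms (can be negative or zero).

Answer: 1

Derivation:
Old median = -7
After inserting x = 21: new sorted = [-13, -12, -10, -8, -7, -5, 3, 11, 21, 27]
New median = -6
Delta = -6 - -7 = 1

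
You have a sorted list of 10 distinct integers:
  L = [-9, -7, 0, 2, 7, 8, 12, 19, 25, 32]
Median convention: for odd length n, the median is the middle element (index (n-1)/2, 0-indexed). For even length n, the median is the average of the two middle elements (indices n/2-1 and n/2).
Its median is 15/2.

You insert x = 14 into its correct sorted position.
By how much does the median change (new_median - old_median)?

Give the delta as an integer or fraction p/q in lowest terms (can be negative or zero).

Old median = 15/2
After inserting x = 14: new sorted = [-9, -7, 0, 2, 7, 8, 12, 14, 19, 25, 32]
New median = 8
Delta = 8 - 15/2 = 1/2

Answer: 1/2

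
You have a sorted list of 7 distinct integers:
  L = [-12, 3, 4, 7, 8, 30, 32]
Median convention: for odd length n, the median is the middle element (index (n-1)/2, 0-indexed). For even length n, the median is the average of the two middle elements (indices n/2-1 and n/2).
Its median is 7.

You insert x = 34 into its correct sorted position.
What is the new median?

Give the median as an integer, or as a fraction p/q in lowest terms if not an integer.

Old list (sorted, length 7): [-12, 3, 4, 7, 8, 30, 32]
Old median = 7
Insert x = 34
Old length odd (7). Middle was index 3 = 7.
New length even (8). New median = avg of two middle elements.
x = 34: 7 elements are < x, 0 elements are > x.
New sorted list: [-12, 3, 4, 7, 8, 30, 32, 34]
New median = 15/2

Answer: 15/2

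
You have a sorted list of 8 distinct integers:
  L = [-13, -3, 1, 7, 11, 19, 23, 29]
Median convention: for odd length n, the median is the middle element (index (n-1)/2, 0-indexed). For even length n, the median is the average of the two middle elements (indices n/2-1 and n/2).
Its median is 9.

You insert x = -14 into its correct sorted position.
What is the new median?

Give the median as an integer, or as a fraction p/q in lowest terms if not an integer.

Answer: 7

Derivation:
Old list (sorted, length 8): [-13, -3, 1, 7, 11, 19, 23, 29]
Old median = 9
Insert x = -14
Old length even (8). Middle pair: indices 3,4 = 7,11.
New length odd (9). New median = single middle element.
x = -14: 0 elements are < x, 8 elements are > x.
New sorted list: [-14, -13, -3, 1, 7, 11, 19, 23, 29]
New median = 7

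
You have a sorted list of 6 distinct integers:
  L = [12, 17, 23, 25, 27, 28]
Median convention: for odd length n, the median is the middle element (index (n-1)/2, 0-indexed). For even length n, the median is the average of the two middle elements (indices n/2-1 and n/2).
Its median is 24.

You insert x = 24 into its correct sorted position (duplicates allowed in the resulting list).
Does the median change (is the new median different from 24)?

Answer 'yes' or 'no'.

Answer: no

Derivation:
Old median = 24
Insert x = 24
New median = 24
Changed? no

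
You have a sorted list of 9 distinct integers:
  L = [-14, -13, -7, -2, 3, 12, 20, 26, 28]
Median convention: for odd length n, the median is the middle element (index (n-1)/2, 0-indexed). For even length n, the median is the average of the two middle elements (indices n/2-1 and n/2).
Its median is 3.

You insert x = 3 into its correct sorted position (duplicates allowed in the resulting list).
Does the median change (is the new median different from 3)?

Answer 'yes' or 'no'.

Answer: no

Derivation:
Old median = 3
Insert x = 3
New median = 3
Changed? no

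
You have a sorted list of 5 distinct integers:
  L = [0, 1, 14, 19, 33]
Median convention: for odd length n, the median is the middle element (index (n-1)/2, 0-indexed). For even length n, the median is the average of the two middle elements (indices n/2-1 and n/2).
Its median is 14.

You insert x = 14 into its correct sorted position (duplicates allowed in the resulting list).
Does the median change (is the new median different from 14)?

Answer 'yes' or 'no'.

Answer: no

Derivation:
Old median = 14
Insert x = 14
New median = 14
Changed? no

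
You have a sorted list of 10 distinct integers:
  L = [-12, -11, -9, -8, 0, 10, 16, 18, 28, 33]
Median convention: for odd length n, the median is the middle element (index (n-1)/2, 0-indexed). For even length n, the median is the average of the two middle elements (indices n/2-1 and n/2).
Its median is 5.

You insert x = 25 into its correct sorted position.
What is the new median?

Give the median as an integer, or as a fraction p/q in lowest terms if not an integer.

Answer: 10

Derivation:
Old list (sorted, length 10): [-12, -11, -9, -8, 0, 10, 16, 18, 28, 33]
Old median = 5
Insert x = 25
Old length even (10). Middle pair: indices 4,5 = 0,10.
New length odd (11). New median = single middle element.
x = 25: 8 elements are < x, 2 elements are > x.
New sorted list: [-12, -11, -9, -8, 0, 10, 16, 18, 25, 28, 33]
New median = 10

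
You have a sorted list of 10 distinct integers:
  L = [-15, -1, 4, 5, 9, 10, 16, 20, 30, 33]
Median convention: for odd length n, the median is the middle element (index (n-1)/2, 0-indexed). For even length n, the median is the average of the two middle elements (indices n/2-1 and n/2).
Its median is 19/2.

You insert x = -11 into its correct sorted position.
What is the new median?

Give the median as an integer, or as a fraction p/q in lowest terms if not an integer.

Old list (sorted, length 10): [-15, -1, 4, 5, 9, 10, 16, 20, 30, 33]
Old median = 19/2
Insert x = -11
Old length even (10). Middle pair: indices 4,5 = 9,10.
New length odd (11). New median = single middle element.
x = -11: 1 elements are < x, 9 elements are > x.
New sorted list: [-15, -11, -1, 4, 5, 9, 10, 16, 20, 30, 33]
New median = 9

Answer: 9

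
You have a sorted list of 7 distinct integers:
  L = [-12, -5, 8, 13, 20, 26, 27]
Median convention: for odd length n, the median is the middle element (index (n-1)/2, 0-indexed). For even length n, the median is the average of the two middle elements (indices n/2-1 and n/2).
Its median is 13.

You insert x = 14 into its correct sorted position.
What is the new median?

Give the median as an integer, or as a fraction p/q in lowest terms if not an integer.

Old list (sorted, length 7): [-12, -5, 8, 13, 20, 26, 27]
Old median = 13
Insert x = 14
Old length odd (7). Middle was index 3 = 13.
New length even (8). New median = avg of two middle elements.
x = 14: 4 elements are < x, 3 elements are > x.
New sorted list: [-12, -5, 8, 13, 14, 20, 26, 27]
New median = 27/2

Answer: 27/2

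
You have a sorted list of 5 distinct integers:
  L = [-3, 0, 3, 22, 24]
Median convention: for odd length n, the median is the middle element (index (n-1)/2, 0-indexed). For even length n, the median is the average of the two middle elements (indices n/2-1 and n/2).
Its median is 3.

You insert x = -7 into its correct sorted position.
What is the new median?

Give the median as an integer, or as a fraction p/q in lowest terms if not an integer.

Answer: 3/2

Derivation:
Old list (sorted, length 5): [-3, 0, 3, 22, 24]
Old median = 3
Insert x = -7
Old length odd (5). Middle was index 2 = 3.
New length even (6). New median = avg of two middle elements.
x = -7: 0 elements are < x, 5 elements are > x.
New sorted list: [-7, -3, 0, 3, 22, 24]
New median = 3/2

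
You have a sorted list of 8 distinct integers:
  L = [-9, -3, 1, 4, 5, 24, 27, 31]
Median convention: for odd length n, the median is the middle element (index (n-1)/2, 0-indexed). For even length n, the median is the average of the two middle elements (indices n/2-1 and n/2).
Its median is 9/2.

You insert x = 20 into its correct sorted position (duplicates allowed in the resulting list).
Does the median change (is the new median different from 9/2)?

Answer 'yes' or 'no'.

Old median = 9/2
Insert x = 20
New median = 5
Changed? yes

Answer: yes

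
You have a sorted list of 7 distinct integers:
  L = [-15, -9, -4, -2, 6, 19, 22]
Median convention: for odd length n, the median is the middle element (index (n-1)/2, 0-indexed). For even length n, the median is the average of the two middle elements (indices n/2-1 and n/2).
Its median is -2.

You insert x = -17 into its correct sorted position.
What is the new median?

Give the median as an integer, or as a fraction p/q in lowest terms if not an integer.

Old list (sorted, length 7): [-15, -9, -4, -2, 6, 19, 22]
Old median = -2
Insert x = -17
Old length odd (7). Middle was index 3 = -2.
New length even (8). New median = avg of two middle elements.
x = -17: 0 elements are < x, 7 elements are > x.
New sorted list: [-17, -15, -9, -4, -2, 6, 19, 22]
New median = -3

Answer: -3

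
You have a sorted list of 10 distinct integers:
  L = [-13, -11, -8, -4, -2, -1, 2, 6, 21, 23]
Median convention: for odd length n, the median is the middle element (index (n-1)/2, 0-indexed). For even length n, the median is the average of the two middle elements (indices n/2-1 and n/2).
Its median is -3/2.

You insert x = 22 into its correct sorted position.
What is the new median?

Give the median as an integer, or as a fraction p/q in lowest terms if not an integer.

Answer: -1

Derivation:
Old list (sorted, length 10): [-13, -11, -8, -4, -2, -1, 2, 6, 21, 23]
Old median = -3/2
Insert x = 22
Old length even (10). Middle pair: indices 4,5 = -2,-1.
New length odd (11). New median = single middle element.
x = 22: 9 elements are < x, 1 elements are > x.
New sorted list: [-13, -11, -8, -4, -2, -1, 2, 6, 21, 22, 23]
New median = -1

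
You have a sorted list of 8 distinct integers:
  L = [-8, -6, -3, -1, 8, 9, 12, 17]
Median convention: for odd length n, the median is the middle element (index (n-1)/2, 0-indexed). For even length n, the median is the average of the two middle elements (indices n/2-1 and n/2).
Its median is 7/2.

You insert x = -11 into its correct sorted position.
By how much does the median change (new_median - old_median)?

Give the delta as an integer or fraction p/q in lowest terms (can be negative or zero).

Answer: -9/2

Derivation:
Old median = 7/2
After inserting x = -11: new sorted = [-11, -8, -6, -3, -1, 8, 9, 12, 17]
New median = -1
Delta = -1 - 7/2 = -9/2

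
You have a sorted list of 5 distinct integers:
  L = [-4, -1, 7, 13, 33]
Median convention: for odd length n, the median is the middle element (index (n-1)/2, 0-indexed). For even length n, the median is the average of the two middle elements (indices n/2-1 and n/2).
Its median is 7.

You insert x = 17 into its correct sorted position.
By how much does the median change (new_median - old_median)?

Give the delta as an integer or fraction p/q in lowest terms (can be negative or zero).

Old median = 7
After inserting x = 17: new sorted = [-4, -1, 7, 13, 17, 33]
New median = 10
Delta = 10 - 7 = 3

Answer: 3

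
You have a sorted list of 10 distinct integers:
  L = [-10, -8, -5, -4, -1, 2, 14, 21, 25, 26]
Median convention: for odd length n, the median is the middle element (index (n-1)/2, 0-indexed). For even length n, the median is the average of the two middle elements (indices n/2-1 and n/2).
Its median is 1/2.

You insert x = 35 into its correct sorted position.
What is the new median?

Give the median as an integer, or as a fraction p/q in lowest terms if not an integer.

Answer: 2

Derivation:
Old list (sorted, length 10): [-10, -8, -5, -4, -1, 2, 14, 21, 25, 26]
Old median = 1/2
Insert x = 35
Old length even (10). Middle pair: indices 4,5 = -1,2.
New length odd (11). New median = single middle element.
x = 35: 10 elements are < x, 0 elements are > x.
New sorted list: [-10, -8, -5, -4, -1, 2, 14, 21, 25, 26, 35]
New median = 2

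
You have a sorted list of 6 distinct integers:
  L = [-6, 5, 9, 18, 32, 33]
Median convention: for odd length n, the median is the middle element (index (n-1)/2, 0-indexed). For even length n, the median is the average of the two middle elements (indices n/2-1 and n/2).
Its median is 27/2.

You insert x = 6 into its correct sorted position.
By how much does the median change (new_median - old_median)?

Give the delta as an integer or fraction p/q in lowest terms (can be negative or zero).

Old median = 27/2
After inserting x = 6: new sorted = [-6, 5, 6, 9, 18, 32, 33]
New median = 9
Delta = 9 - 27/2 = -9/2

Answer: -9/2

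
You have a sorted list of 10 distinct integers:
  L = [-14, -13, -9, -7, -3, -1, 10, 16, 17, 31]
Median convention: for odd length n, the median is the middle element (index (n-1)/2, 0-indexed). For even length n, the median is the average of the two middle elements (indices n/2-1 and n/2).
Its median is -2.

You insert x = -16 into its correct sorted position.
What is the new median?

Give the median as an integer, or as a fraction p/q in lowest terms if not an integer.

Old list (sorted, length 10): [-14, -13, -9, -7, -3, -1, 10, 16, 17, 31]
Old median = -2
Insert x = -16
Old length even (10). Middle pair: indices 4,5 = -3,-1.
New length odd (11). New median = single middle element.
x = -16: 0 elements are < x, 10 elements are > x.
New sorted list: [-16, -14, -13, -9, -7, -3, -1, 10, 16, 17, 31]
New median = -3

Answer: -3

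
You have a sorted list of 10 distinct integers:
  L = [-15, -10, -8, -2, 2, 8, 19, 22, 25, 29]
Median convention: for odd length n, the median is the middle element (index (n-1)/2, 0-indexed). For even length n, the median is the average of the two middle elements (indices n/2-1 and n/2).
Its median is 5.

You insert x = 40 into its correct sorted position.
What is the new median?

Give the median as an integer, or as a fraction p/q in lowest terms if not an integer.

Answer: 8

Derivation:
Old list (sorted, length 10): [-15, -10, -8, -2, 2, 8, 19, 22, 25, 29]
Old median = 5
Insert x = 40
Old length even (10). Middle pair: indices 4,5 = 2,8.
New length odd (11). New median = single middle element.
x = 40: 10 elements are < x, 0 elements are > x.
New sorted list: [-15, -10, -8, -2, 2, 8, 19, 22, 25, 29, 40]
New median = 8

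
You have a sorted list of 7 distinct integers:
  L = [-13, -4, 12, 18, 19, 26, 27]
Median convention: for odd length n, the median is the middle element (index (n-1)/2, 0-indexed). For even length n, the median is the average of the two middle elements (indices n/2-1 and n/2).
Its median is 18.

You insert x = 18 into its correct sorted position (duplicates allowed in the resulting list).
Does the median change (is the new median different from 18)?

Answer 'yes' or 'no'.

Answer: no

Derivation:
Old median = 18
Insert x = 18
New median = 18
Changed? no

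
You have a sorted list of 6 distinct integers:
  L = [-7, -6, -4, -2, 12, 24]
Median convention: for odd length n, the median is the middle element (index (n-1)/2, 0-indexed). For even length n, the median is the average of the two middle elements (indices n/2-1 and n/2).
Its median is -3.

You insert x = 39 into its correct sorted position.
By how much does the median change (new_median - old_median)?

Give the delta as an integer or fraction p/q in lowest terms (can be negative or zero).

Old median = -3
After inserting x = 39: new sorted = [-7, -6, -4, -2, 12, 24, 39]
New median = -2
Delta = -2 - -3 = 1

Answer: 1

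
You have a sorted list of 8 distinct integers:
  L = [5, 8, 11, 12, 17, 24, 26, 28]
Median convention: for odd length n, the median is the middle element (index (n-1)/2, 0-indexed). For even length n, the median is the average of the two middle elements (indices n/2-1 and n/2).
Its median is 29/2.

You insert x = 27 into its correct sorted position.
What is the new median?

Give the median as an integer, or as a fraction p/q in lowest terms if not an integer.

Old list (sorted, length 8): [5, 8, 11, 12, 17, 24, 26, 28]
Old median = 29/2
Insert x = 27
Old length even (8). Middle pair: indices 3,4 = 12,17.
New length odd (9). New median = single middle element.
x = 27: 7 elements are < x, 1 elements are > x.
New sorted list: [5, 8, 11, 12, 17, 24, 26, 27, 28]
New median = 17

Answer: 17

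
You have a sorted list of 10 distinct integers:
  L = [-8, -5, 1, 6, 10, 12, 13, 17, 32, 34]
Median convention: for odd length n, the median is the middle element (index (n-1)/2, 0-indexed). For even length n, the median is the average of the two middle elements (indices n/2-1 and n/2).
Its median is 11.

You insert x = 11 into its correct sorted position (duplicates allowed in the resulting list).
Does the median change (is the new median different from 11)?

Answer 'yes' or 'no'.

Old median = 11
Insert x = 11
New median = 11
Changed? no

Answer: no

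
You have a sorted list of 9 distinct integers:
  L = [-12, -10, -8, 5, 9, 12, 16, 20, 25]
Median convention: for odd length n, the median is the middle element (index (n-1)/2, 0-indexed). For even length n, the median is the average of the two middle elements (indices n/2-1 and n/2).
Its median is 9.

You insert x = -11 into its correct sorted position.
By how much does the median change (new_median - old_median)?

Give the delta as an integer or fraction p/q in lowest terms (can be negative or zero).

Old median = 9
After inserting x = -11: new sorted = [-12, -11, -10, -8, 5, 9, 12, 16, 20, 25]
New median = 7
Delta = 7 - 9 = -2

Answer: -2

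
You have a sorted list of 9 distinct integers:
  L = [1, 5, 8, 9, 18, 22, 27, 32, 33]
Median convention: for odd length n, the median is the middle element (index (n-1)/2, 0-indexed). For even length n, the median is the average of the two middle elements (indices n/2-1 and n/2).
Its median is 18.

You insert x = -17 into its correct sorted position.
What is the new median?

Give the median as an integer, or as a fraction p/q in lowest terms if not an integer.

Answer: 27/2

Derivation:
Old list (sorted, length 9): [1, 5, 8, 9, 18, 22, 27, 32, 33]
Old median = 18
Insert x = -17
Old length odd (9). Middle was index 4 = 18.
New length even (10). New median = avg of two middle elements.
x = -17: 0 elements are < x, 9 elements are > x.
New sorted list: [-17, 1, 5, 8, 9, 18, 22, 27, 32, 33]
New median = 27/2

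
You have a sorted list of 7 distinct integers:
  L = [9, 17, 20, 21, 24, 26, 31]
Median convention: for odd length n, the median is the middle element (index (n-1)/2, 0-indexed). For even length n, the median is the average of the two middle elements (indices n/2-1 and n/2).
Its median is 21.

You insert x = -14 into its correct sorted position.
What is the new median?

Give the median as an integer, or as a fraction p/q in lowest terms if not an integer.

Old list (sorted, length 7): [9, 17, 20, 21, 24, 26, 31]
Old median = 21
Insert x = -14
Old length odd (7). Middle was index 3 = 21.
New length even (8). New median = avg of two middle elements.
x = -14: 0 elements are < x, 7 elements are > x.
New sorted list: [-14, 9, 17, 20, 21, 24, 26, 31]
New median = 41/2

Answer: 41/2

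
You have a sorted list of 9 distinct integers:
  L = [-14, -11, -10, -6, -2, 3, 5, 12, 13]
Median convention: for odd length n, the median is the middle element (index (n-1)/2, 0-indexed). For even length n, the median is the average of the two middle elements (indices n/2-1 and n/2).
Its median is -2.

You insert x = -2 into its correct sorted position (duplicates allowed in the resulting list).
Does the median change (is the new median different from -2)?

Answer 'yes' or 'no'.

Answer: no

Derivation:
Old median = -2
Insert x = -2
New median = -2
Changed? no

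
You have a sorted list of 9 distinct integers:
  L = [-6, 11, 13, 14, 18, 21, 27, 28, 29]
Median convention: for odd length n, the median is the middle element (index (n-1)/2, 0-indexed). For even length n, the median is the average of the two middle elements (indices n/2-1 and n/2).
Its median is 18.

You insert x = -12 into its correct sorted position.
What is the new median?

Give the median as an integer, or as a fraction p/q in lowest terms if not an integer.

Answer: 16

Derivation:
Old list (sorted, length 9): [-6, 11, 13, 14, 18, 21, 27, 28, 29]
Old median = 18
Insert x = -12
Old length odd (9). Middle was index 4 = 18.
New length even (10). New median = avg of two middle elements.
x = -12: 0 elements are < x, 9 elements are > x.
New sorted list: [-12, -6, 11, 13, 14, 18, 21, 27, 28, 29]
New median = 16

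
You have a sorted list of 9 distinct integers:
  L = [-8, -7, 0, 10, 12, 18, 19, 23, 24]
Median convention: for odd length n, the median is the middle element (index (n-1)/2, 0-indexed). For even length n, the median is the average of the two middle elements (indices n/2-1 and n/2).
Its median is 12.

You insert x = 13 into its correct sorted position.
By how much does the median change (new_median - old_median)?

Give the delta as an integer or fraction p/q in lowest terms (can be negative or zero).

Answer: 1/2

Derivation:
Old median = 12
After inserting x = 13: new sorted = [-8, -7, 0, 10, 12, 13, 18, 19, 23, 24]
New median = 25/2
Delta = 25/2 - 12 = 1/2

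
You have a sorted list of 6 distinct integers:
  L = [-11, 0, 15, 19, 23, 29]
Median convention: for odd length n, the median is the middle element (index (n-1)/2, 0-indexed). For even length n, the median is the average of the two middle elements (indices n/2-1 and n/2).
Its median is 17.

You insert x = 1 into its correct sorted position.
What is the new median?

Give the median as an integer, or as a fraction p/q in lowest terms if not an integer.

Old list (sorted, length 6): [-11, 0, 15, 19, 23, 29]
Old median = 17
Insert x = 1
Old length even (6). Middle pair: indices 2,3 = 15,19.
New length odd (7). New median = single middle element.
x = 1: 2 elements are < x, 4 elements are > x.
New sorted list: [-11, 0, 1, 15, 19, 23, 29]
New median = 15

Answer: 15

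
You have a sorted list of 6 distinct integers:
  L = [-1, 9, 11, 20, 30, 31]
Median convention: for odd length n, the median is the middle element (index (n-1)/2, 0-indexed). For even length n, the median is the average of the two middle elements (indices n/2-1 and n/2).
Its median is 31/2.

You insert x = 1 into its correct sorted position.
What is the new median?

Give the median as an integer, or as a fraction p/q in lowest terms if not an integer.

Old list (sorted, length 6): [-1, 9, 11, 20, 30, 31]
Old median = 31/2
Insert x = 1
Old length even (6). Middle pair: indices 2,3 = 11,20.
New length odd (7). New median = single middle element.
x = 1: 1 elements are < x, 5 elements are > x.
New sorted list: [-1, 1, 9, 11, 20, 30, 31]
New median = 11

Answer: 11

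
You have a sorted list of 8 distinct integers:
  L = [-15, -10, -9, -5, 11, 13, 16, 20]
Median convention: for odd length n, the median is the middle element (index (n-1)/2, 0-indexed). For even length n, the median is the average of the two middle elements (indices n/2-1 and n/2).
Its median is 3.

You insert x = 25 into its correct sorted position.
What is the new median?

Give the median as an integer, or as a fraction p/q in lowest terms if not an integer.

Answer: 11

Derivation:
Old list (sorted, length 8): [-15, -10, -9, -5, 11, 13, 16, 20]
Old median = 3
Insert x = 25
Old length even (8). Middle pair: indices 3,4 = -5,11.
New length odd (9). New median = single middle element.
x = 25: 8 elements are < x, 0 elements are > x.
New sorted list: [-15, -10, -9, -5, 11, 13, 16, 20, 25]
New median = 11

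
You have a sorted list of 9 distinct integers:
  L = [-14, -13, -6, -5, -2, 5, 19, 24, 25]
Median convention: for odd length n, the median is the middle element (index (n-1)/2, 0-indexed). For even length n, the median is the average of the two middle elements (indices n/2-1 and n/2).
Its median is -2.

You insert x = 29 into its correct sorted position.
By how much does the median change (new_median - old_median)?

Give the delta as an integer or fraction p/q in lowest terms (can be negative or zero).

Old median = -2
After inserting x = 29: new sorted = [-14, -13, -6, -5, -2, 5, 19, 24, 25, 29]
New median = 3/2
Delta = 3/2 - -2 = 7/2

Answer: 7/2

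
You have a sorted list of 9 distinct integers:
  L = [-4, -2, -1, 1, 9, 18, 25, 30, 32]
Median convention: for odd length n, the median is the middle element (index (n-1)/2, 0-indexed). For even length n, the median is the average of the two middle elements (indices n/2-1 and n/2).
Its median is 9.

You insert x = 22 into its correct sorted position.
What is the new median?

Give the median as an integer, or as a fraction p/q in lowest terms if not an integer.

Old list (sorted, length 9): [-4, -2, -1, 1, 9, 18, 25, 30, 32]
Old median = 9
Insert x = 22
Old length odd (9). Middle was index 4 = 9.
New length even (10). New median = avg of two middle elements.
x = 22: 6 elements are < x, 3 elements are > x.
New sorted list: [-4, -2, -1, 1, 9, 18, 22, 25, 30, 32]
New median = 27/2

Answer: 27/2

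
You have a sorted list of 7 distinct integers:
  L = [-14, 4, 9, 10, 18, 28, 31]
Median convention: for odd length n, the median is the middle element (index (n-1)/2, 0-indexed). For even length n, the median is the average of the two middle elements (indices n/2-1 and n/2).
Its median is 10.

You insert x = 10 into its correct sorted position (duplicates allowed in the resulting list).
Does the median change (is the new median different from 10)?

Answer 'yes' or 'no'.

Old median = 10
Insert x = 10
New median = 10
Changed? no

Answer: no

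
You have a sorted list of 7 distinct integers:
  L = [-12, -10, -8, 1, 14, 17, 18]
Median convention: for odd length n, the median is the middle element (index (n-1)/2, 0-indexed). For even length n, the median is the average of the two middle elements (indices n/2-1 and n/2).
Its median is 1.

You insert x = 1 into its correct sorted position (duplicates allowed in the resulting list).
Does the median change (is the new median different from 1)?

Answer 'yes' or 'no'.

Old median = 1
Insert x = 1
New median = 1
Changed? no

Answer: no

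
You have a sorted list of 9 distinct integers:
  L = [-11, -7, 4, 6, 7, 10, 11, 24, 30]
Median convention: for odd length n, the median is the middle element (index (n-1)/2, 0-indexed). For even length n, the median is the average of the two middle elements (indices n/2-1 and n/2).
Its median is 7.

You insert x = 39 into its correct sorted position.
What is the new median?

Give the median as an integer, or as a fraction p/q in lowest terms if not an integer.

Old list (sorted, length 9): [-11, -7, 4, 6, 7, 10, 11, 24, 30]
Old median = 7
Insert x = 39
Old length odd (9). Middle was index 4 = 7.
New length even (10). New median = avg of two middle elements.
x = 39: 9 elements are < x, 0 elements are > x.
New sorted list: [-11, -7, 4, 6, 7, 10, 11, 24, 30, 39]
New median = 17/2

Answer: 17/2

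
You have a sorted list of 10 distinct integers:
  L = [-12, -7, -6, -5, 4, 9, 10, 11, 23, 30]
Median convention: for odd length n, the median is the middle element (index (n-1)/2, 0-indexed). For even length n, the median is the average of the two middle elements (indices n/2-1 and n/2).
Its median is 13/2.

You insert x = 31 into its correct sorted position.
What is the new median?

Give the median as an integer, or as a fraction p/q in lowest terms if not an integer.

Old list (sorted, length 10): [-12, -7, -6, -5, 4, 9, 10, 11, 23, 30]
Old median = 13/2
Insert x = 31
Old length even (10). Middle pair: indices 4,5 = 4,9.
New length odd (11). New median = single middle element.
x = 31: 10 elements are < x, 0 elements are > x.
New sorted list: [-12, -7, -6, -5, 4, 9, 10, 11, 23, 30, 31]
New median = 9

Answer: 9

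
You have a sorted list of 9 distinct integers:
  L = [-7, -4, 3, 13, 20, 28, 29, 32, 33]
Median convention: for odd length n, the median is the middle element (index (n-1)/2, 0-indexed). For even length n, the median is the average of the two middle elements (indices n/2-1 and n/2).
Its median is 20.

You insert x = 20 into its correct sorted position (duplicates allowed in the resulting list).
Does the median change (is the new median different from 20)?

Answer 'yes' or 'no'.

Old median = 20
Insert x = 20
New median = 20
Changed? no

Answer: no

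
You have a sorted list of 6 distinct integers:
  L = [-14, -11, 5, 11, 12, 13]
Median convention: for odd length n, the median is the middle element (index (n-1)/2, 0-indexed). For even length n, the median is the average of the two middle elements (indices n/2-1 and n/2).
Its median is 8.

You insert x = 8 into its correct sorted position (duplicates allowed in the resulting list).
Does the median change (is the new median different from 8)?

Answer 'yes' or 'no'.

Answer: no

Derivation:
Old median = 8
Insert x = 8
New median = 8
Changed? no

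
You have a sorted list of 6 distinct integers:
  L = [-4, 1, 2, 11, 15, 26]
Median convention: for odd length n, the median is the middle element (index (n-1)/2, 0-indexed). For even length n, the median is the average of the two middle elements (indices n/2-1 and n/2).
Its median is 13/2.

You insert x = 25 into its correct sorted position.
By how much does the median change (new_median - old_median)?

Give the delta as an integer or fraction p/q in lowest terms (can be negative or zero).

Old median = 13/2
After inserting x = 25: new sorted = [-4, 1, 2, 11, 15, 25, 26]
New median = 11
Delta = 11 - 13/2 = 9/2

Answer: 9/2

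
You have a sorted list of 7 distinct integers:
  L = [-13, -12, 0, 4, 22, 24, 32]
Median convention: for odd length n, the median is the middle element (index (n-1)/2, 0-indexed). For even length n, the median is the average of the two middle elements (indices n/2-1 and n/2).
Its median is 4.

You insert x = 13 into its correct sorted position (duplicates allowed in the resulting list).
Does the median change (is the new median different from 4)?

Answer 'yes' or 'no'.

Old median = 4
Insert x = 13
New median = 17/2
Changed? yes

Answer: yes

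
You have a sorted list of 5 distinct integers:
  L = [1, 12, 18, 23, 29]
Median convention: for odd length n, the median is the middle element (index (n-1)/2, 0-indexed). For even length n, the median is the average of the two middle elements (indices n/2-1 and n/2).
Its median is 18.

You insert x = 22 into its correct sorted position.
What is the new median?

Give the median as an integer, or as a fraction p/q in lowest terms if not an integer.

Answer: 20

Derivation:
Old list (sorted, length 5): [1, 12, 18, 23, 29]
Old median = 18
Insert x = 22
Old length odd (5). Middle was index 2 = 18.
New length even (6). New median = avg of two middle elements.
x = 22: 3 elements are < x, 2 elements are > x.
New sorted list: [1, 12, 18, 22, 23, 29]
New median = 20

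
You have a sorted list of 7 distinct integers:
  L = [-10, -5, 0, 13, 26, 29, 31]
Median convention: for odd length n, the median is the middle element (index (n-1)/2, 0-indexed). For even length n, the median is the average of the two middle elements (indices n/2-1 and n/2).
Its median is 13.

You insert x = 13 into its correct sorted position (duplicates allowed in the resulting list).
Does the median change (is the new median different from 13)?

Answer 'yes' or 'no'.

Answer: no

Derivation:
Old median = 13
Insert x = 13
New median = 13
Changed? no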